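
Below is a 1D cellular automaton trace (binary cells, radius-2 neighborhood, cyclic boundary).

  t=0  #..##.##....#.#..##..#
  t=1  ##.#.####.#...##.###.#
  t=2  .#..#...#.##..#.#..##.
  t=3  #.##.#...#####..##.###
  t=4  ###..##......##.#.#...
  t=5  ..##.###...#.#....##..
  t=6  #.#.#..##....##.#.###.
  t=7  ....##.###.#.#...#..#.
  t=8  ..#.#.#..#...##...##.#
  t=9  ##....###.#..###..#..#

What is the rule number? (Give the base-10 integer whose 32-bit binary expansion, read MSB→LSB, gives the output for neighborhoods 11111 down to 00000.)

  #####|.  b31=0 t=3,i=11
  ####.|.  b30=0 t=1,i=7
  ###.#|#  b29=1 t=1,i=1
  ###..|#  b28=1 t=3,i=13
  ##.##|#  b27=1 t=0,i=5
  ##.#.|.  b26=0 t=1,i=2
  ##..#|#  b25=1 t=0,i=1
  ##...|#  b24=1 t=0,i=8
  #.###|.  b23=0 t=1,i=5
  #.##.|#  b22=1 t=0,i=6
  #.#.#|.  b21=0 t=1,i=3
  #.#..|#  b20=1 t=0,i=14
  #..##|.  b19=0 t=0,i=2
  #..#.|#  b18=1 t=2,i=0
  #...#|.  b17=0 t=1,i=12
  #....|.  b16=0 t=0,i=9
  .####|.  b15=0 t=1,i=6
  .###.|.  b14=0 t=1,i=0
  .##.#|.  b13=0 t=0,i=4
  .##..|#  b12=1 t=0,i=0
  .#.##|#  b11=1 t=1,i=4
  .#.#.|.  b10=0 t=0,i=13
  .#..#|#  b9=1 t=0,i=15
  .#...|#  b8=1 t=1,i=11
  ..###|.  b7=0 t=3,i=9
  ..##.|#  b6=1 t=0,i=3
  ..#.#|.  b5=0 t=0,i=12
  ..#..|.  b4=0 t=2,i=1
  ...##|.  b3=0 t=1,i=13
  ...#.|.  b2=0 t=0,i=11
  ....#|#  b1=1 t=0,i=10
  .....|.  b0=0 t=4,i=9
  bits 00111011010101000001101101000010 = 995367746

995367746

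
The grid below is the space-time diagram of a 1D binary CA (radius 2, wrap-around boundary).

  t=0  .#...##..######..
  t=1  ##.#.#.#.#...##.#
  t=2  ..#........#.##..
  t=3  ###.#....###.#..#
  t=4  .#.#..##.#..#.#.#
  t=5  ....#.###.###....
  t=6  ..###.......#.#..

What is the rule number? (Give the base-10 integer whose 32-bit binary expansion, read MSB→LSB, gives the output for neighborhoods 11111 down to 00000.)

  nb #####: next=.  (t=0,i=11, bit31=0)
  nb ####.: next=#  (t=0,i=13, bit30=1)
  nb ###.#: next=.  (t=1,i=1, bit29=0)
  nb ###..: next=#  (t=0,i=14, bit28=1)
  nb ##.##: next=.  (t=1,i=15, bit27=0)
  nb ##.#.: next=#  (t=1,i=2, bit26=1)
  nb ##..#: next=#  (t=0,i=7, bit25=1)
  nb ##...: next=.  (t=0,i=15, bit24=0)
  nb #.###: next=.  (t=1,i=16, bit23=0)
  nb #.##.: next=#  (t=2,i=13, bit22=1)
  nb #.#.#: next=.  (t=1,i=3, bit21=0)
  nb #.#..: next=.  (t=1,i=9, bit20=0)
  nb #..##: next=.  (t=0,i=8, bit19=0)
  nb #..#.: next=#  (t=4,i=11, bit18=1)
  nb #...#: next=#  (t=0,i=3, bit17=1)
  nb #....: next=#  (t=2,i=4, bit16=1)
  nb .####: next=.  (t=0,i=10, bit15=0)
  nb .###.: next=.  (t=1,i=0, bit14=0)
  nb .##.#: next=#  (t=1,i=14, bit13=1)
  nb .##..: next=.  (t=0,i=6, bit12=0)
  nb .#.##: next=.  (t=2,i=12, bit11=0)
  nb .#.#.: next=.  (t=1,i=4, bit10=0)
  nb .#..#: next=#  (t=3,i=14, bit9=1)
  nb .#...: next=.  (t=0,i=2, bit8=0)
  nb ..###: next=#  (t=0,i=9, bit7=1)
  nb ..##.: next=#  (t=0,i=5, bit6=1)
  nb ..#.#: next=#  (t=2,i=11, bit5=1)
  nb ..#..: next=#  (t=0,i=1, bit4=1)
  nb ...##: next=.  (t=0,i=4, bit3=0)
  nb ...#.: next=#  (t=0,i=0, bit2=1)
  nb ....#: next=#  (t=2,i=0, bit1=1)
  nb .....: next=.  (t=2,i=5, bit0=0)
  bits 01010110010001110010001011110110 = 1447502582

1447502582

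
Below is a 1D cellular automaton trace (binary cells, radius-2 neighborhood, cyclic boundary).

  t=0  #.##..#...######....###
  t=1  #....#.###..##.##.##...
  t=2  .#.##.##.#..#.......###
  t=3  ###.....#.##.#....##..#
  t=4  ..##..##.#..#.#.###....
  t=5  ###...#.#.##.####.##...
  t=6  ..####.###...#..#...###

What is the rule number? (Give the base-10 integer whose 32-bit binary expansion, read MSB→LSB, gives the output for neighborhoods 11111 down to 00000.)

3047558990

  [31] ##### => #  t=0,i=12
  [30] ####. => .  t=0,i=14
  [29] ###.# => #  t=0,i=0
  [28] ###.. => #  t=0,i=15
  [27] ##.## => .  t=0,i=1
  [26] ##.#. => #  t=2,i=0
  [25] ##..# => .  t=0,i=4
  [24] ##... => #  t=0,i=16
  [23] #.### => #  t=1,i=7
  [22] #.##. => .  t=0,i=2
  [21] #.#.# => #  t=2,i=1
  [20] #.#.. => .  t=2,i=9
  [19] #..## => .  t=1,i=11
  [18] #..#. => #  t=0,i=5
  [17] #...# => #  t=0,i=8
  [16] #.... => .  t=0,i=17
  [15] .#### => .  t=0,i=11
  [14] .###. => .  t=1,i=8
  [13] .##.# => .  t=1,i=13
  [12] .##.. => .  t=0,i=3
  [11] .#.## => #  t=1,i=6
  [10] .#.#. => #  t=4,i=13
  [9] .#..# => #  t=2,i=10
  [8] .#... => #  t=0,i=7
  [7] ..### => .  t=0,i=10
  [6] ..##. => #  t=1,i=12
  [5] ..#.# => .  t=1,i=5
  [4] ..#.. => .  t=0,i=6
  [3] ...## => #  t=0,i=9
  [2] ...#. => #  t=1,i=4
  [1] ....# => #  t=0,i=18
  [0] ..... => .  t=2,i=15
  bits 10110101101001100000111101001110 = 3047558990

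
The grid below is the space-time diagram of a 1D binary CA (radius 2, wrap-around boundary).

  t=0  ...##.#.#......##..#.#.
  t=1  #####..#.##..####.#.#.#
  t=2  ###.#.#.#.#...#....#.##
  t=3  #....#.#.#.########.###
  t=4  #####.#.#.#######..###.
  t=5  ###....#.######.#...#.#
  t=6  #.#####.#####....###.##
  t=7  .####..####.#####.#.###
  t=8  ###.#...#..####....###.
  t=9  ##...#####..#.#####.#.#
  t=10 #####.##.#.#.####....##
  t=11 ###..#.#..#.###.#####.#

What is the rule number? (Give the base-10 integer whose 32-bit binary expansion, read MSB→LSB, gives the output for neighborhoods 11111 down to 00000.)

  [31] ##### => #  t=1,i=1
  [30] ####. => .  t=1,i=3
  [29] ###.# => .  t=1,i=16
  [28] ###.. => #  t=1,i=4
  [27] ##.## => #  t=3,i=19
  [26] ##.#. => .  t=0,i=5
  [25] ##..# => .  t=0,i=17
  [24] ##... => #  t=3,i=1
  [23] #.### => #  t=1,i=22
  [22] #.##. => .  t=1,i=9
  [21] #.#.# => .  t=0,i=6
  [20] #.#.. => .  t=0,i=8
  [19] #..## => .  t=1,i=12
  [18] #..#. => #  t=0,i=18
  [17] #...# => #  t=2,i=12
  [16] #.... => #  t=0,i=0
  [15] .#### => #  t=1,i=0
  [14] .###. => #  t=4,i=20
  [13] .##.# => #  t=0,i=4
  [12] .##.. => #  t=0,i=16
  [11] .#.## => #  t=1,i=8
  [10] .#.#. => #  t=0,i=7
  [9] .#..# => #  t=8,i=9
  [8] .#... => #  t=0,i=9
  [7] ..### => .  t=1,i=13
  [6] ..##. => #  t=0,i=3
  [5] ..#.# => .  t=0,i=19
  [4] ..#.. => #  t=2,i=14
  [3] ...## => #  t=0,i=2
  [2] ...#. => #  t=2,i=13
  [1] ....# => #  t=0,i=1
  [0] ..... => .  t=0,i=11
  bits 10011001100001111111111101011110 = 2575826782

2575826782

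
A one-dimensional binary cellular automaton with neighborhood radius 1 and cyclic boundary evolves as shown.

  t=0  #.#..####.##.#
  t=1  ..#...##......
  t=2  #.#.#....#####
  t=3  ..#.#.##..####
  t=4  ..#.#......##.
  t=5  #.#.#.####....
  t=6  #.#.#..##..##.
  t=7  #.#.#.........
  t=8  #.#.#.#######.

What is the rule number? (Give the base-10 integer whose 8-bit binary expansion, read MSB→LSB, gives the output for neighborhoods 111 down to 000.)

133

  ### -> #   bit 7 = 1  t=0,i=6
  ##. -> .   bit 6 = 0  t=0,i=0
  #.# -> .   bit 5 = 0  t=0,i=1
  #.. -> .   bit 4 = 0  t=0,i=3
  .## -> .   bit 3 = 0  t=0,i=5
  .#. -> #   bit 2 = 1  t=0,i=2
  ..# -> .   bit 1 = 0  t=0,i=4
  ... -> #   bit 0 = 1  t=1,i=0
  bits 10000101 = 133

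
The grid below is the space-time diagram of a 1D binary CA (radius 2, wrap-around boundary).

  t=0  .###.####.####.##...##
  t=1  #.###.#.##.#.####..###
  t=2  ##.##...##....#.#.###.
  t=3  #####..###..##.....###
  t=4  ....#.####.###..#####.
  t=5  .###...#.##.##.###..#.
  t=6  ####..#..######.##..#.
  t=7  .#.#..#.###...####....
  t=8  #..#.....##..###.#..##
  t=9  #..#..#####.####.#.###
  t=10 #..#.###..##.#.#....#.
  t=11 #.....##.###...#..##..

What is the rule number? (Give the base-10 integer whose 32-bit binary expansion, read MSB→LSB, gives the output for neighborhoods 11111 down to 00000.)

945352927

  nb #####: next=.  (t=3,i=0, bit31=0)
  nb ####.: next=.  (t=0,i=7, bit30=0)
  nb ###.#: next=#  (t=0,i=3, bit29=1)
  nb ###..: next=#  (t=1,i=16, bit28=1)
  nb ##.##: next=#  (t=0,i=0, bit27=1)
  nb ##.#.: next=.  (t=1,i=5, bit26=0)
  nb ##..#: next=.  (t=1,i=17, bit25=0)
  nb ##...: next=.  (t=0,i=17, bit24=0)
  nb #.###: next=.  (t=0,i=1, bit23=0)
  nb #.##.: next=#  (t=0,i=15, bit22=1)
  nb #.#.#: next=.  (t=1,i=6, bit21=0)
  nb #.#..: next=#  (t=7,i=3, bit20=1)
  nb #..##: next=#  (t=1,i=18, bit19=1)
  nb #..#.: next=.  (t=5,i=19, bit18=0)
  nb #...#: next=.  (t=0,i=18, bit17=0)
  nb #....: next=.  (t=2,i=11, bit16=0)
  nb .####: next=#  (t=0,i=6, bit15=1)
  nb .###.: next=#  (t=0,i=2, bit14=1)
  nb .##.#: next=#  (t=0,i=21, bit13=1)
  nb .##..: next=#  (t=0,i=16, bit12=1)
  nb .#.##: next=.  (t=1,i=7, bit11=0)
  nb .#.#.: next=.  (t=2,i=15, bit10=0)
  nb .#..#: next=.  (t=5,i=21, bit9=0)
  nb .#...: next=.  (t=8,i=4, bit8=0)
  nb ..###: next=#  (t=1,i=19, bit7=1)
  nb ..##.: next=#  (t=0,i=20, bit6=1)
  nb ..#.#: next=.  (t=2,i=14, bit5=0)
  nb ..#..: next=#  (t=5,i=20, bit4=1)
  nb ...##: next=#  (t=0,i=19, bit3=1)
  nb ...#.: next=#  (t=2,i=13, bit2=1)
  nb ....#: next=#  (t=2,i=12, bit1=1)
  nb .....: next=#  (t=3,i=16, bit0=1)
  bits 00111000010110001111000011011111 = 945352927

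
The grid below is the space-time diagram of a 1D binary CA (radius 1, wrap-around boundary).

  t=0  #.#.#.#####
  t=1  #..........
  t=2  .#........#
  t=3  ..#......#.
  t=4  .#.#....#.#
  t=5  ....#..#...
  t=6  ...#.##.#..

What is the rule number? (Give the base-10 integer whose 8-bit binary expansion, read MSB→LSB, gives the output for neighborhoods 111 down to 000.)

82

  ###|.  b7=0 t=0,i=7
  ##.|#  b6=1 t=0,i=0
  #.#|.  b5=0 t=0,i=1
  #..|#  b4=1 t=1,i=1
  .##|.  b3=0 t=0,i=6
  .#.|.  b2=0 t=0,i=2
  ..#|#  b1=1 t=1,i=10
  ...|.  b0=0 t=1,i=2
  bits 01010010 = 82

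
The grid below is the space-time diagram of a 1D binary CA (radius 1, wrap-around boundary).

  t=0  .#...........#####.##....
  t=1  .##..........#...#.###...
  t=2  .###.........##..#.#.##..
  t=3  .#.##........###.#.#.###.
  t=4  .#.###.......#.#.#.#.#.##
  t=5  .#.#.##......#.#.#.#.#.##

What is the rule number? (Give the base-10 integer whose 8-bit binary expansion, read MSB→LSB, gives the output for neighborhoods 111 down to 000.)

92

  nb ###: next=.  (t=0,i=14, bit7=0)
  nb ##.: next=#  (t=0,i=17, bit6=1)
  nb #.#: next=.  (t=0,i=18, bit5=0)
  nb #..: next=#  (t=0,i=2, bit4=1)
  nb .##: next=#  (t=0,i=13, bit3=1)
  nb .#.: next=#  (t=0,i=1, bit2=1)
  nb ..#: next=.  (t=0,i=0, bit1=0)
  nb ...: next=.  (t=0,i=3, bit0=0)
  bits 01011100 = 92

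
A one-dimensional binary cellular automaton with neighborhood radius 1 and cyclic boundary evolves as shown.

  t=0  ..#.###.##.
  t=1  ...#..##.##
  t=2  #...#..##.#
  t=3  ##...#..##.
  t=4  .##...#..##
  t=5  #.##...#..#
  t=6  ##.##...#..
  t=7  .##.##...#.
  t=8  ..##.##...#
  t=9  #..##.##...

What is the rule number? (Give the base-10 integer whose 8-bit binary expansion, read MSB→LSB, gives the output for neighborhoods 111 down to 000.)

112

  ###|.  b7=0 t=0,i=5
  ##.|#  b6=1 t=0,i=6
  #.#|#  b5=1 t=0,i=3
  #..|#  b4=1 t=0,i=10
  .##|.  b3=0 t=0,i=4
  .#.|.  b2=0 t=0,i=2
  ..#|.  b1=0 t=0,i=1
  ...|.  b0=0 t=0,i=0
  bits 01110000 = 112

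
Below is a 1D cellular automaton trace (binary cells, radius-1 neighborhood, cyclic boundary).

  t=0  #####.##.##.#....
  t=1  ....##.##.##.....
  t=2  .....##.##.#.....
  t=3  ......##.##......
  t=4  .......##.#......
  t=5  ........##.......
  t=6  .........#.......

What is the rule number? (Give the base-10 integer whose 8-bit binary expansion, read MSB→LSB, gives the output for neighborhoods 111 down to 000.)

96

  nb ###: next=.  (t=0,i=1, bit7=0)
  nb ##.: next=#  (t=0,i=4, bit6=1)
  nb #.#: next=#  (t=0,i=5, bit5=1)
  nb #..: next=.  (t=0,i=13, bit4=0)
  nb .##: next=.  (t=0,i=0, bit3=0)
  nb .#.: next=.  (t=0,i=12, bit2=0)
  nb ..#: next=.  (t=0,i=16, bit1=0)
  nb ...: next=.  (t=0,i=14, bit0=0)
  bits 01100000 = 96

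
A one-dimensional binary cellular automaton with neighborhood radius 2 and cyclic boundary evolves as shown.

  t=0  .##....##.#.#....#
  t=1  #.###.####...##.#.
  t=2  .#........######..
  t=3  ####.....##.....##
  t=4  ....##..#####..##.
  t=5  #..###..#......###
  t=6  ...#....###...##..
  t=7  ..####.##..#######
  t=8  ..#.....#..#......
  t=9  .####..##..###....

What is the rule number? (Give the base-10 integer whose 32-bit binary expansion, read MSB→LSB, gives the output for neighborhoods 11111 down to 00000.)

84097500

  nb #####: next=.  (t=2,i=12, bit31=0)
  nb ####.: next=.  (t=1,i=8, bit30=0)
  nb ###.#: next=.  (t=1,i=4, bit29=0)
  nb ###..: next=.  (t=1,i=9, bit28=0)
  nb ##.##: next=.  (t=1,i=5, bit27=0)
  nb ##.#.: next=#  (t=0,i=9, bit26=1)
  nb ##..#: next=.  (t=4,i=6, bit25=0)
  nb ##...: next=#  (t=0,i=3, bit24=1)
  nb #.###: next=.  (t=1,i=2, bit23=0)
  nb #.##.: next=.  (t=0,i=1, bit22=0)
  nb #.#.#: next=.  (t=0,i=10, bit21=0)
  nb #.#..: next=.  (t=0,i=12, bit20=0)
  nb #..##: next=.  (t=4,i=7, bit19=0)
  nb #..#.: next=.  (t=5,i=7, bit18=0)
  nb #...#: next=#  (t=1,i=11, bit17=1)
  nb #....: next=#  (t=0,i=4, bit16=1)
  nb .####: next=.  (t=1,i=7, bit15=0)
  nb .###.: next=.  (t=1,i=3, bit14=0)
  nb .##.#: next=#  (t=0,i=8, bit13=1)
  nb .##..: next=#  (t=0,i=2, bit12=1)
  nb .#.##: next=#  (t=0,i=0, bit11=1)
  nb .#.#.: next=.  (t=0,i=11, bit10=0)
  nb .#..#: next=.  (t=8,i=9, bit9=0)
  nb .#...: next=#  (t=0,i=13, bit8=1)
  nb ..###: next=#  (t=2,i=10, bit7=1)
  nb ..##.: next=#  (t=0,i=7, bit6=1)
  nb ..#.#: next=.  (t=0,i=17, bit5=0)
  nb ..#..: next=#  (t=2,i=1, bit4=1)
  nb ...##: next=#  (t=0,i=6, bit3=1)
  nb ...#.: next=#  (t=0,i=16, bit2=1)
  nb ....#: next=.  (t=0,i=5, bit1=0)
  nb .....: next=.  (t=2,i=4, bit0=0)
  bits 00000101000000110011100111011100 = 84097500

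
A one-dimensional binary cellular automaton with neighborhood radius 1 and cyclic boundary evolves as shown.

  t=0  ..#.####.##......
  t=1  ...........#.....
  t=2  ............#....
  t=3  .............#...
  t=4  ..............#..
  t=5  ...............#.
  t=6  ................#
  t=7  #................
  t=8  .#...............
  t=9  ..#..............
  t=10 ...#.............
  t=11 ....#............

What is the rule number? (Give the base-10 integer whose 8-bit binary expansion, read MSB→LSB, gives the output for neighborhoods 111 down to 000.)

  [7] ### => .  t=0,i=5
  [6] ##. => .  t=0,i=7
  [5] #.# => .  t=0,i=3
  [4] #.. => #  t=0,i=11
  [3] .## => .  t=0,i=4
  [2] .#. => .  t=0,i=2
  [1] ..# => .  t=0,i=1
  [0] ... => .  t=0,i=0
  bits 00010000 = 16

16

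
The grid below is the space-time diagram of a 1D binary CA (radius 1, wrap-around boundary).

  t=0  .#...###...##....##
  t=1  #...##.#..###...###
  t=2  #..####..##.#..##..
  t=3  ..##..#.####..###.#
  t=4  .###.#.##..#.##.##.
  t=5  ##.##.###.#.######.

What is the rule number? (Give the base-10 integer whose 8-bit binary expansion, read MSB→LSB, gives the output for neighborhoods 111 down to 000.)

106

  [7] ### => .  t=0,i=6
  [6] ##. => #  t=0,i=7
  [5] #.# => #  t=0,i=0
  [4] #.. => .  t=0,i=2
  [3] .## => #  t=0,i=5
  [2] .#. => .  t=0,i=1
  [1] ..# => #  t=0,i=4
  [0] ... => .  t=0,i=3
  bits 01101010 = 106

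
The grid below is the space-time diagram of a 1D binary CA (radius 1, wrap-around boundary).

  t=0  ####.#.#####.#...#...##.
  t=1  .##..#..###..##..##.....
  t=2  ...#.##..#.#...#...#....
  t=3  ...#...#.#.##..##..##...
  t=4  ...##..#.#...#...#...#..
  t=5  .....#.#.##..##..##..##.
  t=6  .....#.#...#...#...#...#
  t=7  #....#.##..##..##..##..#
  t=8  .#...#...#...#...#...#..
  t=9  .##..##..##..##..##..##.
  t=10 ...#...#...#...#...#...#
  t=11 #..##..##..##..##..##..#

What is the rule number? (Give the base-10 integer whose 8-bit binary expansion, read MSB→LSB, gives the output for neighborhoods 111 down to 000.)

  nb ###: next=#  (t=0,i=1, bit7=1)
  nb ##.: next=.  (t=0,i=3, bit6=0)
  nb #.#: next=.  (t=0,i=4, bit5=0)
  nb #..: next=#  (t=0,i=14, bit4=1)
  nb .##: next=.  (t=0,i=0, bit3=0)
  nb .#.: next=#  (t=0,i=5, bit2=1)
  nb ..#: next=.  (t=0,i=16, bit1=0)
  nb ...: next=.  (t=0,i=15, bit0=0)
  bits 10010100 = 148

148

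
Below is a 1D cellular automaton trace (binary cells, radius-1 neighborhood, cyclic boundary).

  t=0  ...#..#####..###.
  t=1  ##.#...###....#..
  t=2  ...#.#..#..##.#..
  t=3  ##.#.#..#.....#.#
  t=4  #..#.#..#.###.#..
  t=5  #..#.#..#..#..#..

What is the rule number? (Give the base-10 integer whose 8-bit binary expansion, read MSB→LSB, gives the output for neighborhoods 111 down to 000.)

  [7] ### => #  t=0,i=7
  [6] ##. => .  t=0,i=10
  [5] #.# => .  t=1,i=2
  [4] #.. => .  t=0,i=4
  [3] .## => .  t=0,i=6
  [2] .#. => #  t=0,i=3
  [1] ..# => .  t=0,i=2
  [0] ... => #  t=0,i=0
  bits 10000101 = 133

133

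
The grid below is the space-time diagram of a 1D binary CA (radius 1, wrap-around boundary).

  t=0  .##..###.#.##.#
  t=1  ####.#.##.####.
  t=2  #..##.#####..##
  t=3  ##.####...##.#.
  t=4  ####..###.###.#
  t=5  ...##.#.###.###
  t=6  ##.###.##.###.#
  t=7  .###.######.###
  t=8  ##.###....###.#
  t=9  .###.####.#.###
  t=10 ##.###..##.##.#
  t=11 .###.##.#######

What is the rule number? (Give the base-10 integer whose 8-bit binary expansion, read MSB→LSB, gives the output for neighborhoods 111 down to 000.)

121

  [7] ### => .  t=0,i=6
  [6] ##. => #  t=0,i=2
  [5] #.# => #  t=0,i=0
  [4] #.. => #  t=0,i=3
  [3] .## => #  t=0,i=1
  [2] .#. => .  t=0,i=9
  [1] ..# => .  t=0,i=4
  [0] ... => #  t=3,i=8
  bits 01111001 = 121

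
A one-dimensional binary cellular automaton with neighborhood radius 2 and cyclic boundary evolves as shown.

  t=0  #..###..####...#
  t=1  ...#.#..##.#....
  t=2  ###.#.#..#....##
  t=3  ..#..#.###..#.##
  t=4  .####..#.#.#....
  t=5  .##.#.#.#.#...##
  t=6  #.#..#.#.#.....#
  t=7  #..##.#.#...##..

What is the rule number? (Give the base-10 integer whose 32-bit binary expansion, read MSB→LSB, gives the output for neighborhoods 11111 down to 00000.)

  #####|.  b31=0 t=2,i=0
  ####.|.  b30=0 t=0,i=10
  ###.#|#  b29=1 t=2,i=2
  ###..|#  b28=1 t=0,i=5
  ##.##|#  b27=1 t=5,i=0
  ##.#.|.  b26=0 t=1,i=10
  ##..#|.  b25=0 t=0,i=1
  ##...|.  b24=0 t=0,i=12
  #.###|#  b23=1 t=3,i=7
  #.##.|.  b22=0 t=3,i=14
  #.#.#|.  b21=0 t=2,i=4
  #.#..|.  b20=0 t=1,i=5
  #..##|.  b19=0 t=0,i=2
  #..#.|#  b18=1 t=2,i=8
  #...#|.  b17=0 t=0,i=13
  #....|.  b16=0 t=1,i=13
  .####|#  b15=1 t=0,i=9
  .###.|.  b14=0 t=0,i=4
  .##.#|#  b13=1 t=1,i=9
  .##..|.  b12=0 t=0,i=0
  .#.##|.  b11=0 t=3,i=6
  .#.#.|#  b10=1 t=1,i=4
  .#..#|#  b9=1 t=1,i=6
  .#...|.  b8=0 t=1,i=12
  ..###|#  b7=1 t=0,i=3
  ..##.|.  b6=0 t=0,i=15
  ..#.#|.  b5=0 t=1,i=3
  ..#..|#  b4=1 t=2,i=9
  ...##|.  b3=0 t=0,i=14
  ...#.|#  b2=1 t=1,i=2
  ....#|#  b1=1 t=1,i=1
  .....|#  b0=1 t=1,i=0
  bits 00111000100001001010011010010111 = 948217495

948217495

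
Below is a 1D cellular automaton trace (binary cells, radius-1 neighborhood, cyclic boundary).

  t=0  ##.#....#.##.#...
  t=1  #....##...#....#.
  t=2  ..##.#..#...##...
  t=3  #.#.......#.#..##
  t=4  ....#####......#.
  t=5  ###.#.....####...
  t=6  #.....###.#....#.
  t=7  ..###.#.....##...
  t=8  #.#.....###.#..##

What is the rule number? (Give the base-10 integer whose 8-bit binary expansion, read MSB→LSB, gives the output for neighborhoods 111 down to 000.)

9

  ###|.  b7=0 t=3,i=16
  ##.|.  b6=0 t=0,i=1
  #.#|.  b5=0 t=0,i=2
  #..|.  b4=0 t=0,i=4
  .##|#  b3=1 t=0,i=0
  .#.|.  b2=0 t=0,i=3
  ..#|.  b1=0 t=0,i=7
  ...|#  b0=1 t=0,i=5
  bits 00001001 = 9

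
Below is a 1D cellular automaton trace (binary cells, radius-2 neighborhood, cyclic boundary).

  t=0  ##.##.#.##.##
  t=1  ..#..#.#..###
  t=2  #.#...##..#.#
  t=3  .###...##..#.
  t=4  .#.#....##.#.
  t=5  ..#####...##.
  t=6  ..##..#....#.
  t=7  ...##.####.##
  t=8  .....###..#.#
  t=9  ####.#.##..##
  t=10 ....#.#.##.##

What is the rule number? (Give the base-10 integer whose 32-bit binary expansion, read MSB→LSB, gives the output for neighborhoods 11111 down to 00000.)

  #####|.  b31=0 t=5,i=4
  ####.|.  b30=0 t=0,i=0
  ###.#|.  b29=0 t=0,i=1
  ###..|#  b28=1 t=1,i=12
  ##.##|#  b27=1 t=0,i=2
  ##.#.|#  b26=1 t=0,i=5
  ##..#|#  b25=1 t=1,i=0
  ##...|.  b24=0 t=3,i=4
  #.###|#  b23=1 t=0,i=11
  #.##.|.  b22=0 t=0,i=3
  #.#.#|.  b21=0 t=0,i=6
  #.#..|#  b20=1 t=1,i=7
  #..##|.  b19=0 t=1,i=9
  #..#.|.  b18=0 t=1,i=1
  #...#|.  b17=0 t=2,i=4
  #....|#  b16=1 t=4,i=5
  .####|#  b15=1 t=0,i=12
  .###.|.  b14=0 t=1,i=11
  .##.#|.  b13=0 t=0,i=4
  .##..|#  b12=1 t=2,i=7
  .#.##|#  b11=1 t=0,i=7
  .#.#.|#  b10=1 t=1,i=6
  .#..#|.  b9=0 t=1,i=3
  .#...|#  b8=1 t=2,i=3
  ..###|#  b7=1 t=1,i=10
  ..##.|.  b6=0 t=2,i=6
  ..#.#|.  b5=0 t=1,i=5
  ..#..|#  b4=1 t=1,i=2
  ...##|.  b3=0 t=2,i=5
  ...#.|.  b2=0 t=6,i=10
  ....#|#  b1=1 t=4,i=6
  .....|#  b0=1 t=8,i=2
  bits 00011110100100011001110110010011 = 512859539

512859539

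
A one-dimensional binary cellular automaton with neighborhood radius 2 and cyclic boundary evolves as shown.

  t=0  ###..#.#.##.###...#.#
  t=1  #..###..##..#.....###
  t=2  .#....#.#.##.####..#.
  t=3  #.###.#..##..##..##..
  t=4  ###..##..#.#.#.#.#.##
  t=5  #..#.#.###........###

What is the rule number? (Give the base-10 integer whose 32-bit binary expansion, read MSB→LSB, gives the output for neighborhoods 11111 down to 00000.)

  #####|#  b31=1 t=4,i=0
  ####.|.  b30=0 t=0,i=1
  ###.#|.  b29=0 t=3,i=4
  ###..|.  b28=0 t=0,i=2
  ##.##|.  b27=0 t=0,i=11
  ##.#.|#  b26=1 t=3,i=5
  ##..#|#  b25=1 t=0,i=3
  ##...|.  b24=0 t=0,i=15
  #.###|#  b23=1 t=0,i=12
  #.##.|#  b22=1 t=0,i=9
  #.#.#|.  b21=0 t=0,i=7
  #.#..|#  b20=1 t=3,i=6
  #..##|.  b19=0 t=1,i=2
  #..#.|#  b18=1 t=0,i=4
  #...#|.  b17=0 t=0,i=16
  #....|#  b16=1 t=1,i=14
  .####|#  b15=1 t=0,i=0
  .###.|.  b14=0 t=0,i=13
  .##.#|.  b13=0 t=0,i=10
  .##..|.  b12=0 t=1,i=9
  .#.##|#  b11=1 t=0,i=8
  .#.#.|.  b10=0 t=0,i=6
  .#..#|.  b9=0 t=2,i=20
  .#...|#  b8=1 t=1,i=13
  ..###|.  b7=0 t=1,i=3
  ..##.|#  b6=1 t=1,i=8
  ..#.#|#  b5=1 t=0,i=5
  ..#..|.  b4=0 t=1,i=12
  ...##|.  b3=0 t=1,i=17
  ...#.|.  b2=0 t=0,i=17
  ....#|#  b1=1 t=1,i=16
  .....|#  b0=1 t=1,i=15
  bits 10000110110101011000100101100011 = 2262141283

2262141283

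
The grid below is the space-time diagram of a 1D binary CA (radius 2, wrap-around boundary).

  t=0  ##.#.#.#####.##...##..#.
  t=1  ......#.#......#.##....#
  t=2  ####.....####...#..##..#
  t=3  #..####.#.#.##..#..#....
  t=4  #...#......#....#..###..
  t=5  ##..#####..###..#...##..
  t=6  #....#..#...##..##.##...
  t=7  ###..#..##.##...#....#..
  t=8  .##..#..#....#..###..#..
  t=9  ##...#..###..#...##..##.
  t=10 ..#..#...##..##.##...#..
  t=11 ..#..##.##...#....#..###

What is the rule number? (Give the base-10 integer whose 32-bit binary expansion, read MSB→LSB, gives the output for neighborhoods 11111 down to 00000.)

285329753

  ##### -> .   bit 31 = 0  t=0,i=9
  ####. -> .   bit 30 = 0  t=0,i=10
  ###.# -> .   bit 29 = 0  t=0,i=11
  ###.. -> #   bit 28 = 1  t=2,i=3
  ##.## -> .   bit 27 = 0  t=0,i=12
  ##.#. -> .   bit 26 = 0  t=0,i=2
  ##..# -> .   bit 25 = 0  t=0,i=20
  ##... -> #   bit 24 = 1  t=0,i=15
  #.### -> .   bit 23 = 0  t=0,i=7
  #.##. -> .   bit 22 = 0  t=0,i=0
  #.#.# -> .   bit 21 = 0  t=0,i=3
  #.#.. -> .   bit 20 = 0  t=1,i=8
  #..## -> .   bit 19 = 0  t=2,i=18
  #..#. -> .   bit 18 = 0  t=0,i=21
  #...# -> .   bit 17 = 0  t=0,i=16
  #.... -> #   bit 16 = 1  t=1,i=1
  .#### -> #   bit 15 = 1  t=0,i=8
  .###. -> #   bit 14 = 1  t=4,i=20
  .##.# -> .   bit 13 = 0  t=0,i=1
  .##.. -> .   bit 12 = 0  t=0,i=14
  .#.## -> #   bit 11 = 1  t=0,i=6
  .#.#. -> .   bit 10 = 0  t=0,i=4
  .#..# -> .   bit 9 = 0  t=2,i=17
  .#... -> #   bit 8 = 1  t=1,i=0
  ..### -> .   bit 7 = 0  t=2,i=9
  ..##. -> #   bit 6 = 1  t=0,i=18
  ..#.# -> .   bit 5 = 0  t=0,i=22
  ..#.. -> #   bit 4 = 1  t=1,i=23
  ...## -> #   bit 3 = 1  t=0,i=17
  ...#. -> .   bit 2 = 0  t=1,i=5
  ....# -> .   bit 1 = 0  t=1,i=4
  ..... -> #   bit 0 = 1  t=1,i=2
  bits 00010001000000011100100101011001 = 285329753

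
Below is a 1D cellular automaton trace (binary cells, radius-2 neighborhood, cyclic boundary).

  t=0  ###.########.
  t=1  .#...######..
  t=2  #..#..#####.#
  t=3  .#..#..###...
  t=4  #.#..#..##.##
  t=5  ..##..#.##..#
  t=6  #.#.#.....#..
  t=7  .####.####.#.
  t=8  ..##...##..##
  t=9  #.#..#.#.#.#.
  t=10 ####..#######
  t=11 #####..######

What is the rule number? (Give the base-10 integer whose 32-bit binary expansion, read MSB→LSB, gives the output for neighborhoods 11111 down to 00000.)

  [31] ##### => #  t=0,i=6
  [30] ####. => #  t=0,i=10
  [29] ###.# => .  t=0,i=2
  [28] ###.. => #  t=1,i=10
  [27] ##.## => .  t=0,i=3
  [26] ##.#. => .  t=4,i=1
  [25] ##..# => #  t=2,i=1
  [24] ##... => .  t=1,i=11
  [23] #.### => .  t=0,i=0
  [22] #.##. => .  t=2,i=12
  [21] #.#.# => #  t=6,i=2
  [20] #.#.. => #  t=4,i=2
  [19] #..## => .  t=2,i=5
  [18] #..#. => .  t=2,i=2
  [17] #...# => #  t=1,i=3
  [16] #.... => #  t=3,i=11
  [15] .#### => #  t=0,i=5
  [14] .###. => #  t=0,i=1
  [13] .##.# => #  t=4,i=9
  [12] .##.. => .  t=2,i=0
  [11] .#.## => .  t=5,i=7
  [10] .#.#. => #  t=6,i=1
  [9] .#..# => #  t=2,i=4
  [8] .#... => .  t=1,i=2
  [7] ..### => .  t=1,i=5
  [6] ..##. => #  t=4,i=8
  [5] ..#.# => .  t=5,i=6
  [4] ..#.. => .  t=1,i=1
  [3] ...## => .  t=1,i=4
  [2] ...#. => #  t=1,i=0
  [1] ....# => #  t=3,i=12
  [0] ..... => #  t=6,i=7
  bits 11010010001100111110011001000111 = 3526616647

3526616647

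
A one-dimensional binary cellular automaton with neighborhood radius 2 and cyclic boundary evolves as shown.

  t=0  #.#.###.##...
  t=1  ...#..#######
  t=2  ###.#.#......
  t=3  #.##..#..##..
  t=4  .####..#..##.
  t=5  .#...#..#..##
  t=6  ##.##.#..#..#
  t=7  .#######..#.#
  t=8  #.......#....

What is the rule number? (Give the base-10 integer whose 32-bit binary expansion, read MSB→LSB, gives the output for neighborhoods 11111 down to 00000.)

793918085

  ##### -> .   bit 31 = 0  t=1,i=8
  ####. -> .   bit 30 = 0  t=1,i=11
  ###.# -> #   bit 29 = 1  t=0,i=6
  ###.. -> .   bit 28 = 0  t=1,i=12
  ##.## -> #   bit 27 = 1  t=0,i=7
  ##.#. -> #   bit 26 = 1  t=2,i=3
  ##..# -> #   bit 25 = 1  t=3,i=4
  ##... -> #   bit 24 = 1  t=0,i=10
  #.### -> .   bit 23 = 0  t=0,i=4
  #.##. -> #   bit 22 = 1  t=0,i=8
  #.#.# -> .   bit 21 = 0  t=0,i=2
  #.#.. -> #   bit 20 = 1  t=2,i=6
  #..## -> .   bit 19 = 0  t=1,i=5
  #..#. -> .   bit 18 = 0  t=3,i=5
  #...# -> #   bit 17 = 1  t=0,i=11
  #.... -> .   bit 16 = 0  t=2,i=8
  .#### -> .   bit 15 = 0  t=1,i=7
  .###. -> .   bit 14 = 0  t=0,i=5
  .##.# -> #   bit 13 = 1  t=5,i=12
  .##.. -> #   bit 12 = 1  t=0,i=9
  .#.## -> #   bit 11 = 1  t=0,i=3
  .#.#. -> .   bit 10 = 0  t=0,i=1
  .#..# -> #   bit 9 = 1  t=1,i=4
  .#... -> .   bit 8 = 0  t=2,i=7
  ..### -> #   bit 7 = 1  t=1,i=6
  ..##. -> .   bit 6 = 0  t=3,i=9
  ..#.# -> .   bit 5 = 0  t=0,i=0
  ..#.. -> .   bit 4 = 0  t=1,i=3
  ...## -> .   bit 3 = 0  t=2,i=12
  ...#. -> #   bit 2 = 1  t=0,i=12
  ....# -> .   bit 1 = 0  t=2,i=11
  ..... -> #   bit 0 = 1  t=2,i=9
  bits 00101111010100100011101010000101 = 793918085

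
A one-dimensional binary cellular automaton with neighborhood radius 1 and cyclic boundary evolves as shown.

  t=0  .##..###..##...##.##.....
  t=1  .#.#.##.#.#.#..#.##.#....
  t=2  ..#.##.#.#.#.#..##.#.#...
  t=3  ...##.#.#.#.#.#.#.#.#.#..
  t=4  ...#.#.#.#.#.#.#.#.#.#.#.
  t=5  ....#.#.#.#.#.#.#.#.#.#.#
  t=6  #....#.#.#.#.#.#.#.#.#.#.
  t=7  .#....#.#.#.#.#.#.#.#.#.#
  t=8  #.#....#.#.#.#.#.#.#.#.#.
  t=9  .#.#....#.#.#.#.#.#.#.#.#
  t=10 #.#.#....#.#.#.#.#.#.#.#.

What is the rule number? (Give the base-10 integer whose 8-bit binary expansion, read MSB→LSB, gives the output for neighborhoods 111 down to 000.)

  ### -> #   bit 7 = 1  t=0,i=6
  ##. -> .   bit 6 = 0  t=0,i=2
  #.# -> #   bit 5 = 1  t=0,i=17
  #.. -> #   bit 4 = 1  t=0,i=3
  .## -> #   bit 3 = 1  t=0,i=1
  .#. -> .   bit 2 = 0  t=1,i=1
  ..# -> .   bit 1 = 0  t=0,i=0
  ... -> .   bit 0 = 0  t=0,i=13
  bits 10111000 = 184

184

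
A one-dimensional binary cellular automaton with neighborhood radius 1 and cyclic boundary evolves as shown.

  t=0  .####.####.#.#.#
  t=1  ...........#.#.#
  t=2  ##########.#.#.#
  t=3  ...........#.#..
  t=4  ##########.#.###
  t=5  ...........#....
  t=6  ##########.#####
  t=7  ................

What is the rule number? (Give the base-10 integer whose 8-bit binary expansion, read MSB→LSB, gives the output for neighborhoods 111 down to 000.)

  ### -> .   bit 7 = 0  t=0,i=2
  ##. -> .   bit 6 = 0  t=0,i=4
  #.# -> .   bit 5 = 0  t=0,i=0
  #.. -> #   bit 4 = 1  t=1,i=0
  .## -> .   bit 3 = 0  t=0,i=1
  .#. -> #   bit 2 = 1  t=0,i=11
  ..# -> .   bit 1 = 0  t=1,i=10
  ... -> #   bit 0 = 1  t=1,i=1
  bits 00010101 = 21

21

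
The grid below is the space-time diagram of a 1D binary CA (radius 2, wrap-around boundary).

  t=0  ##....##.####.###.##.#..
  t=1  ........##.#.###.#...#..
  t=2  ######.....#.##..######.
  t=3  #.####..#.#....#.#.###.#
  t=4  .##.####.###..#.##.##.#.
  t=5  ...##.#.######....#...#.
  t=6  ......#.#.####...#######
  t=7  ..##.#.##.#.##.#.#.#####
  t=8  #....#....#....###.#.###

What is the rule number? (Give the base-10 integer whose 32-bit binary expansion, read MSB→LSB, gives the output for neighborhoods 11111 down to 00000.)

3669378453

  nb #####: next=#  (t=2,i=2, bit31=1)
  nb ####.: next=#  (t=0,i=11, bit30=1)
  nb ###.#: next=.  (t=0,i=12, bit29=0)
  nb ###..: next=#  (t=2,i=5, bit28=1)
  nb ##.##: next=#  (t=0,i=8, bit27=1)
  nb ##.#.: next=.  (t=0,i=20, bit26=0)
  nb ##..#: next=#  (t=2,i=15, bit25=1)
  nb ##...: next=.  (t=0,i=2, bit24=0)
  nb #.###: next=#  (t=0,i=9, bit23=1)
  nb #.##.: next=.  (t=0,i=18, bit22=0)
  nb #.#.#: next=#  (t=1,i=11, bit21=1)
  nb #.#..: next=#  (t=0,i=21, bit20=1)
  nb #..##: next=.  (t=0,i=23, bit19=0)
  nb #..#.: next=#  (t=3,i=7, bit18=1)
  nb #...#: next=#  (t=1,i=19, bit17=1)
  nb #....: next=.  (t=0,i=3, bit16=0)
  nb .####: next=.  (t=0,i=10, bit15=0)
  nb .###.: next=#  (t=0,i=15, bit14=1)
  nb .##.#: next=.  (t=0,i=7, bit13=0)
  nb .##..: next=.  (t=0,i=1, bit12=0)
  nb .#.##: next=.  (t=1,i=12, bit11=0)
  nb .#.#.: next=#  (t=3,i=9, bit10=1)
  nb .#..#: next=.  (t=0,i=22, bit9=0)
  nb .#...: next=#  (t=1,i=18, bit8=1)
  nb ..###: next=#  (t=2,i=17, bit7=1)
  nb ..##.: next=.  (t=0,i=0, bit6=0)
  nb ..#.#: next=.  (t=2,i=11, bit5=0)
  nb ..#..: next=#  (t=1,i=21, bit4=1)
  nb ...##: next=.  (t=0,i=5, bit3=0)
  nb ...#.: next=#  (t=1,i=20, bit2=1)
  nb ....#: next=.  (t=0,i=4, bit1=0)
  nb .....: next=#  (t=1,i=0, bit0=1)
  bits 11011010101101100100010110010101 = 3669378453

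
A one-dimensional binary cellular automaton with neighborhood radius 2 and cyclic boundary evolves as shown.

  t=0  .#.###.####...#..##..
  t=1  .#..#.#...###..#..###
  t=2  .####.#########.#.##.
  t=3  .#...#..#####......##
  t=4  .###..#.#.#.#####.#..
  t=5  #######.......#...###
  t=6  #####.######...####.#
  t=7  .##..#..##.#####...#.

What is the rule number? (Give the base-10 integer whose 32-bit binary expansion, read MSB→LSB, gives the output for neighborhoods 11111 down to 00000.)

  nb #####: next=#  (t=2,i=8, bit31=1)
  nb ####.: next=.  (t=0,i=9, bit30=0)
  nb ###.#: next=.  (t=0,i=5, bit29=0)
  nb ###..: next=#  (t=0,i=10, bit28=1)
  nb ##.##: next=#  (t=0,i=6, bit27=1)
  nb ##.#.: next=.  (t=1,i=0, bit26=0)
  nb ##..#: next=#  (t=1,i=13, bit25=1)
  nb ##...: next=#  (t=0,i=11, bit24=1)
  nb #.###: next=.  (t=0,i=3, bit23=0)
  nb #.##.: next=.  (t=2,i=18, bit22=0)
  nb #.#.#: next=.  (t=2,i=16, bit21=0)
  nb #.#..: next=#  (t=1,i=1, bit20=1)
  nb #..##: next=.  (t=0,i=16, bit19=0)
  nb #..#.: next=#  (t=1,i=3, bit18=1)
  nb #...#: next=#  (t=0,i=12, bit17=1)
  nb #....: next=#  (t=3,i=14, bit16=1)
  nb .####: next=.  (t=0,i=8, bit15=0)
  nb .###.: next=#  (t=0,i=4, bit14=1)
  nb .##.#: next=.  (t=3,i=20, bit13=0)
  nb .##..: next=#  (t=0,i=18, bit12=1)
  nb .#.##: next=.  (t=0,i=2, bit11=0)
  nb .#.#.: next=.  (t=1,i=5, bit10=0)
  nb .#..#: next=#  (t=0,i=15, bit9=1)
  nb .#...: next=#  (t=1,i=7, bit8=1)
  nb ..###: next=#  (t=1,i=10, bit7=1)
  nb ..##.: next=.  (t=0,i=17, bit6=0)
  nb ..#.#: next=#  (t=0,i=1, bit5=1)
  nb ..#..: next=.  (t=0,i=14, bit4=0)
  nb ...##: next=#  (t=1,i=9, bit3=1)
  nb ...#.: next=.  (t=0,i=0, bit2=0)
  nb ....#: next=.  (t=3,i=17, bit1=0)
  nb .....: next=#  (t=3,i=15, bit0=1)
  bits 10011011000101110101001110101001 = 2601997225

2601997225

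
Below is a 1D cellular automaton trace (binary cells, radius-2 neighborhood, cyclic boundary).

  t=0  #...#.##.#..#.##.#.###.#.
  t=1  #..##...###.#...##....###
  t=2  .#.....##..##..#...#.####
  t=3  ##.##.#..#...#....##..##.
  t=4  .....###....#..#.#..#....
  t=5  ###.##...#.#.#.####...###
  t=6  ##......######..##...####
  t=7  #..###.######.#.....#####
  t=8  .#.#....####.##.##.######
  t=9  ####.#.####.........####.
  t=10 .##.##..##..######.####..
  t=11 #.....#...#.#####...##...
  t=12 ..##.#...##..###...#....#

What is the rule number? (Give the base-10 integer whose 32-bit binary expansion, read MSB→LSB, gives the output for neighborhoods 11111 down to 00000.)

3325134509

  nb #####: next=#  (t=5,i=0, bit31=1)
  nb ####.: next=#  (t=1,i=24, bit30=1)
  nb ###.#: next=.  (t=0,i=21, bit29=0)
  nb ###..: next=.  (t=1,i=0, bit28=0)
  nb ##.##: next=.  (t=3,i=2, bit27=0)
  nb ##.#.: next=#  (t=0,i=8, bit26=1)
  nb ##..#: next=#  (t=1,i=1, bit25=1)
  nb ##...: next=.  (t=1,i=5, bit24=0)
  nb #.###: next=.  (t=0,i=19, bit23=0)
  nb #.##.: next=.  (t=0,i=6, bit22=0)
  nb #.#.#: next=#  (t=0,i=17, bit21=1)
  nb #.#..: next=#  (t=0,i=0, bit20=1)
  nb #..##: next=.  (t=1,i=2, bit19=0)
  nb #..#.: next=.  (t=0,i=11, bit18=0)
  nb #...#: next=.  (t=0,i=2, bit17=0)
  nb #....: next=#  (t=1,i=19, bit16=1)
  nb .####: next=#  (t=1,i=23, bit15=1)
  nb .###.: next=.  (t=0,i=20, bit14=0)
  nb .##.#: next=.  (t=0,i=7, bit13=0)
  nb .##..: next=.  (t=1,i=4, bit12=0)
  nb .#.##: next=.  (t=0,i=5, bit11=0)
  nb .#.#.: next=#  (t=0,i=24, bit10=1)
  nb .#..#: next=#  (t=0,i=10, bit9=1)
  nb .#...: next=.  (t=0,i=1, bit8=0)
  nb ..###: next=#  (t=1,i=8, bit7=1)
  nb ..##.: next=.  (t=1,i=3, bit6=0)
  nb ..#.#: next=#  (t=0,i=4, bit5=1)
  nb ..#..: next=.  (t=2,i=15, bit4=0)
  nb ...##: next=#  (t=1,i=7, bit3=1)
  nb ...#.: next=#  (t=0,i=3, bit2=1)
  nb ....#: next=.  (t=1,i=20, bit1=0)
  nb .....: next=#  (t=2,i=4, bit0=1)
  bits 11000110001100011000011010101101 = 3325134509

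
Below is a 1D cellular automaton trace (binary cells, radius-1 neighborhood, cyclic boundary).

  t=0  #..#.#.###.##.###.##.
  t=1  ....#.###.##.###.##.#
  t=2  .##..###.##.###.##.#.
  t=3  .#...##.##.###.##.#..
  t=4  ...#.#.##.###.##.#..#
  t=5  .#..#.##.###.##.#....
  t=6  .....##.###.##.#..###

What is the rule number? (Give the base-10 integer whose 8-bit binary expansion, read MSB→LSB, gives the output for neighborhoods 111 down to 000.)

  ###|#  b7=1 t=0,i=8
  ##.|.  b6=0 t=0,i=9
  #.#|#  b5=1 t=0,i=4
  #..|.  b4=0 t=0,i=1
  .##|#  b3=1 t=0,i=7
  .#.|.  b2=0 t=0,i=0
  ..#|.  b1=0 t=0,i=2
  ...|#  b0=1 t=1,i=1
  bits 10101001 = 169

169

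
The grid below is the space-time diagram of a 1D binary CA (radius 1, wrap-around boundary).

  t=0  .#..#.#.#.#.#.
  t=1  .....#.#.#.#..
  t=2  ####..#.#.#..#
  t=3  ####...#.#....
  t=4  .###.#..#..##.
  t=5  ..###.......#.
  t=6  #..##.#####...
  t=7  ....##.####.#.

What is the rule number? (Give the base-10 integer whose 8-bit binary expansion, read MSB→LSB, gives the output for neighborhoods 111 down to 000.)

  nb ###: next=#  (t=2,i=0, bit7=1)
  nb ##.: next=#  (t=2,i=3, bit6=1)
  nb #.#: next=#  (t=0,i=5, bit5=1)
  nb #..: next=.  (t=0,i=2, bit4=0)
  nb .##: next=.  (t=2,i=13, bit3=0)
  nb .#.: next=.  (t=0,i=1, bit2=0)
  nb ..#: next=.  (t=0,i=0, bit1=0)
  nb ...: next=#  (t=1,i=0, bit0=1)
  bits 11100001 = 225

225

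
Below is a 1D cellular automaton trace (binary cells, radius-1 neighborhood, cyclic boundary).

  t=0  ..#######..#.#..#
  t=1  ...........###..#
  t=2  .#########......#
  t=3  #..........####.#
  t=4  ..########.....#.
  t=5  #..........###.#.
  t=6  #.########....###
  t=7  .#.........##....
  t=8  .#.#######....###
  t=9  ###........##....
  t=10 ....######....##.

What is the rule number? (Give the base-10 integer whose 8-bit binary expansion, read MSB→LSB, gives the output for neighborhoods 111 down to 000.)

37

  ###|.  b7=0 t=0,i=3
  ##.|.  b6=0 t=0,i=8
  #.#|#  b5=1 t=0,i=12
  #..|.  b4=0 t=0,i=0
  .##|.  b3=0 t=0,i=2
  .#.|#  b2=1 t=0,i=11
  ..#|.  b1=0 t=0,i=1
  ...|#  b0=1 t=1,i=1
  bits 00100101 = 37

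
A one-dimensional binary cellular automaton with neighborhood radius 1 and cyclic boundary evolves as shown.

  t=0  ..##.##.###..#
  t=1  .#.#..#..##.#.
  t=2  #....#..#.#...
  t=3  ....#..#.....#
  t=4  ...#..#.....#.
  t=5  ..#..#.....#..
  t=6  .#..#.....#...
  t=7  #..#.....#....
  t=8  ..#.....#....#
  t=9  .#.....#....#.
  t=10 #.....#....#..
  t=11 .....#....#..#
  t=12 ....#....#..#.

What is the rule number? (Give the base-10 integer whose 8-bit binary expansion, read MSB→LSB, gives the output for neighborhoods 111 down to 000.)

  nb ###: next=#  (t=0,i=9, bit7=1)
  nb ##.: next=#  (t=0,i=3, bit6=1)
  nb #.#: next=.  (t=0,i=4, bit5=0)
  nb #..: next=.  (t=0,i=0, bit4=0)
  nb .##: next=.  (t=0,i=2, bit3=0)
  nb .#.: next=.  (t=0,i=13, bit2=0)
  nb ..#: next=#  (t=0,i=1, bit1=1)
  nb ...: next=.  (t=2,i=2, bit0=0)
  bits 11000010 = 194

194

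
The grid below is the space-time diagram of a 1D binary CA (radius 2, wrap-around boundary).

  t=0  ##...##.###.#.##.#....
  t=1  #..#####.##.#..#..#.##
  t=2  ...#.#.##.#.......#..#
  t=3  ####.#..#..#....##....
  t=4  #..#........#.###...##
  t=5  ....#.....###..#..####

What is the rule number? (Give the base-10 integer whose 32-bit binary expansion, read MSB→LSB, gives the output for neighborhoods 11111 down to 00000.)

  #####|#  b31=1 t=1,i=5
  ####.|.  b30=0 t=1,i=6
  ###.#|#  b29=1 t=0,i=10
  ###..|.  b28=0 t=1,i=0
  ##.##|#  b27=1 t=0,i=7
  ##.#.|.  b26=0 t=0,i=11
  ##..#|.  b25=0 t=1,i=1
  ##...|.  b24=0 t=0,i=2
  #.###|.  b23=0 t=0,i=8
  #.##.|.  b22=0 t=0,i=14
  #.#.#|#  b21=1 t=0,i=12
  #.#..|.  b20=0 t=0,i=17
  #..##|.  b19=0 t=1,i=2
  #..#.|.  b18=0 t=1,i=14
  #...#|#  b17=1 t=0,i=3
  #....|.  b16=0 t=0,i=19
  .####|.  b15=0 t=1,i=4
  .###.|#  b14=1 t=0,i=9
  .##.#|#  b13=1 t=0,i=6
  .##..|.  b12=0 t=0,i=1
  .#.##|.  b11=0 t=0,i=13
  .#.#.|.  b10=0 t=2,i=4
  .#..#|.  b9=0 t=1,i=13
  .#...|#  b8=1 t=0,i=18
  ..###|#  b7=1 t=1,i=3
  ..##.|#  b6=1 t=0,i=0
  ..#.#|#  b5=1 t=1,i=18
  ..#..|.  b4=0 t=1,i=15
  ...##|#  b3=1 t=0,i=4
  ...#.|#  b2=1 t=2,i=2
  ....#|#  b1=1 t=0,i=20
  .....|.  b0=0 t=2,i=13
  bits 10101000001000100110000111101110 = 2820825582

2820825582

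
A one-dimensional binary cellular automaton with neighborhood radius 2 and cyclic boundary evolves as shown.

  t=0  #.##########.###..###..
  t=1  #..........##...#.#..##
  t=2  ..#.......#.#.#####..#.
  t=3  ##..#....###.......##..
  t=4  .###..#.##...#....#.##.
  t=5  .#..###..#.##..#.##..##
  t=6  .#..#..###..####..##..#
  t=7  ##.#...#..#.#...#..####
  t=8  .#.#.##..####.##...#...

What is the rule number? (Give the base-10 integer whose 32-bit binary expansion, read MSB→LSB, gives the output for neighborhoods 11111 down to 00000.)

  #####|.  b31=0 t=0,i=4
  ####.|.  b30=0 t=0,i=10
  ###.#|#  b29=1 t=0,i=11
  ###..|.  b28=0 t=0,i=15
  ##.##|#  b27=1 t=0,i=12
  ##.#.|.  b26=0 t=5,i=0
  ##..#|#  b25=1 t=0,i=16
  ##...|.  b24=0 t=1,i=1
  #.###|.  b23=0 t=0,i=2
  #.##.|.  b22=0 t=4,i=8
  #.#.#|.  b21=0 t=2,i=12
  #.#..|#  b20=1 t=1,i=18
  #..##|.  b19=0 t=0,i=17
  #..#.|#  b18=1 t=0,i=22
  #...#|#  b17=1 t=1,i=14
  #....|#  b16=1 t=1,i=2
  .####|.  b15=0 t=0,i=3
  .###.|.  b14=0 t=0,i=14
  .##.#|#  b13=1 t=5,i=22
  .##..|#  b12=1 t=1,i=12
  .#.##|.  b11=0 t=0,i=1
  .#.#.|#  b10=1 t=1,i=17
  .#..#|.  b9=0 t=1,i=19
  .#...|.  b8=0 t=2,i=3
  ..###|#  b7=1 t=0,i=18
  ..##.|.  b6=0 t=1,i=11
  ..#.#|#  b5=1 t=0,i=0
  ..#..|.  b4=0 t=2,i=2
  ...##|#  b3=1 t=1,i=10
  ...#.|#  b2=1 t=1,i=15
  ....#|.  b1=0 t=1,i=9
  .....|.  b0=0 t=1,i=3
  bits 00101010000101110011010010101100 = 706163884

706163884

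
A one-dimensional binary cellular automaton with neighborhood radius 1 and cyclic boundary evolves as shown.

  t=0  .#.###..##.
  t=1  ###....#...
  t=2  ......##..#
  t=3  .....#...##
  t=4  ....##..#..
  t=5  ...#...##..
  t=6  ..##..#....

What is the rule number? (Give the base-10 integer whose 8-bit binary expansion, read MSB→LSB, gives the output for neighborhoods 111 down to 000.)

38

  ###|.  b7=0 t=0,i=4
  ##.|.  b6=0 t=0,i=5
  #.#|#  b5=1 t=0,i=2
  #..|.  b4=0 t=0,i=6
  .##|.  b3=0 t=0,i=3
  .#.|#  b2=1 t=0,i=1
  ..#|#  b1=1 t=0,i=0
  ...|.  b0=0 t=1,i=4
  bits 00100110 = 38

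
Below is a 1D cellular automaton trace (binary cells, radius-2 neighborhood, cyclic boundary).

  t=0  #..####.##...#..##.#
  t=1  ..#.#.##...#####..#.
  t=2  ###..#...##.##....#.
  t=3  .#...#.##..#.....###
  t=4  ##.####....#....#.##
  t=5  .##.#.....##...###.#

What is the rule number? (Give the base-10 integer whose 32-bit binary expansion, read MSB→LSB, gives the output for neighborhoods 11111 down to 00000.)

2887436860

  #####|#  b31=1 t=1,i=13
  ####.|.  b30=0 t=0,i=5
  ###.#|#  b29=1 t=0,i=6
  ###..|.  b28=0 t=1,i=15
  ##.##|#  b27=1 t=0,i=7
  ##.#.|#  b26=1 t=3,i=0
  ##..#|.  b25=0 t=0,i=1
  ##...|.  b24=0 t=0,i=10
  #.###|.  b23=0 t=2,i=0
  #.##.|.  b22=0 t=0,i=8
  #.#.#|.  b21=0 t=1,i=4
  #.#..|#  b20=1 t=3,i=1
  #..##|#  b19=1 t=0,i=2
  #..#.|.  b18=0 t=1,i=17
  #...#|#  b17=1 t=0,i=11
  #....|.  b16=0 t=2,i=15
  .####|#  b15=1 t=0,i=4
  .###.|#  b14=1 t=2,i=1
  .##.#|.  b13=0 t=0,i=17
  .##..|.  b12=0 t=0,i=0
  .#.##|#  b11=1 t=1,i=5
  .#.#.|.  b10=0 t=1,i=3
  .#..#|#  b9=1 t=0,i=14
  .#...|.  b8=0 t=1,i=19
  ..###|.  b7=0 t=0,i=3
  ..##.|.  b6=0 t=0,i=16
  ..#.#|#  b5=1 t=1,i=2
  ..#..|#  b4=1 t=0,i=13
  ...##|#  b3=1 t=1,i=10
  ...#.|#  b2=1 t=0,i=12
  ....#|.  b1=0 t=2,i=16
  .....|.  b0=0 t=3,i=14
  bits 10101100000110101100101000111100 = 2887436860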